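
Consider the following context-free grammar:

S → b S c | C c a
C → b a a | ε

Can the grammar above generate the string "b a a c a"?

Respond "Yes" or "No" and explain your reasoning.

Yes - a valid derivation exists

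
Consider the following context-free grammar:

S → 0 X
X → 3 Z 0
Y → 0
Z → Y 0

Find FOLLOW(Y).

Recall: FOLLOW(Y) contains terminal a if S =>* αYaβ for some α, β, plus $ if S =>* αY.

We compute FOLLOW(Y) using the standard algorithm.
FOLLOW(S) starts with {$}.
FIRST(S) = {0}
FIRST(X) = {3}
FIRST(Y) = {0}
FIRST(Z) = {0}
FOLLOW(S) = {$}
FOLLOW(X) = {$}
FOLLOW(Y) = {0}
FOLLOW(Z) = {0}
Therefore, FOLLOW(Y) = {0}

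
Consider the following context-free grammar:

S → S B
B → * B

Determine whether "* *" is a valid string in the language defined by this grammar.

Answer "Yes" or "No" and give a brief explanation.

No - no valid derivation exists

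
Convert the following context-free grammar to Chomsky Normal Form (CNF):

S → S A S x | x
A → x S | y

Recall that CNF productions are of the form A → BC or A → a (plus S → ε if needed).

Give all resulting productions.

TX → x; S → x; A → y; S → S X0; X0 → A X1; X1 → S TX; A → TX S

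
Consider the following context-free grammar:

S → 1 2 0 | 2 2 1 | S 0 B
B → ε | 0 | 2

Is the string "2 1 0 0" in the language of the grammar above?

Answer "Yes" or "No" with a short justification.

No - no valid derivation exists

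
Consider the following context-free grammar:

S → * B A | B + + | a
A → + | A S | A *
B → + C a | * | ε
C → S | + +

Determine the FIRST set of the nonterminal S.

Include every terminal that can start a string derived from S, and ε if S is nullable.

We compute FIRST(S) using the standard algorithm.
FIRST(A) = {+}
FIRST(B) = {*, +, ε}
FIRST(C) = {*, +, a}
FIRST(S) = {*, +, a}
Therefore, FIRST(S) = {*, +, a}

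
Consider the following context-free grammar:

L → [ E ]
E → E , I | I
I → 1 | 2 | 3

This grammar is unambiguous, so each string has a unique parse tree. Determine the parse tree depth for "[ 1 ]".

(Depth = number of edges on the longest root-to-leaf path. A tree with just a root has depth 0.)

3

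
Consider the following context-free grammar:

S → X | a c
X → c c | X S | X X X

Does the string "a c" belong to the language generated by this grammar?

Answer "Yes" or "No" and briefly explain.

Yes - a valid derivation exists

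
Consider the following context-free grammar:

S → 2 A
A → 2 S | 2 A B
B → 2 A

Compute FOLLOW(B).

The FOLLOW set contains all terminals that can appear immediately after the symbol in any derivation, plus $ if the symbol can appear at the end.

We compute FOLLOW(B) using the standard algorithm.
FOLLOW(S) starts with {$}.
FIRST(A) = {2}
FIRST(B) = {2}
FIRST(S) = {2}
FOLLOW(A) = {$, 2}
FOLLOW(B) = {$, 2}
FOLLOW(S) = {$, 2}
Therefore, FOLLOW(B) = {$, 2}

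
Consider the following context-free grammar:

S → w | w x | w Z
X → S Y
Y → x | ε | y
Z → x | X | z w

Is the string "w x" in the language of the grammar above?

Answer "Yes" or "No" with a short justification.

Yes - a valid derivation exists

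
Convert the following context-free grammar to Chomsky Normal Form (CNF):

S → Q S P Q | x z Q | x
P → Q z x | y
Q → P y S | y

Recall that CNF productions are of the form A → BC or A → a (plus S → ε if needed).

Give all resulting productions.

TX → x; TZ → z; S → x; P → y; TY → y; Q → y; S → Q X0; X0 → S X1; X1 → P Q; S → TX X2; X2 → TZ Q; P → Q X3; X3 → TZ TX; Q → P X4; X4 → TY S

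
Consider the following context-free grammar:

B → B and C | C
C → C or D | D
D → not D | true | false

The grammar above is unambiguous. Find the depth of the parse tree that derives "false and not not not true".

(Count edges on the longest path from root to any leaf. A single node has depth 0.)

6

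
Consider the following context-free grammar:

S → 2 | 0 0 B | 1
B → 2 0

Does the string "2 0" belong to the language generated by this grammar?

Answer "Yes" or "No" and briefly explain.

No - no valid derivation exists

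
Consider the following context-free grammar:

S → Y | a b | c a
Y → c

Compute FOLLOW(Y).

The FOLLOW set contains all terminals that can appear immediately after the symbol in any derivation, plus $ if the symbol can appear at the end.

We compute FOLLOW(Y) using the standard algorithm.
FOLLOW(S) starts with {$}.
FIRST(S) = {a, c}
FIRST(Y) = {c}
FOLLOW(S) = {$}
FOLLOW(Y) = {$}
Therefore, FOLLOW(Y) = {$}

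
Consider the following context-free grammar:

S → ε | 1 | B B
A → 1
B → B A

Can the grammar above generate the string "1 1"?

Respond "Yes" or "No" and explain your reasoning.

No - no valid derivation exists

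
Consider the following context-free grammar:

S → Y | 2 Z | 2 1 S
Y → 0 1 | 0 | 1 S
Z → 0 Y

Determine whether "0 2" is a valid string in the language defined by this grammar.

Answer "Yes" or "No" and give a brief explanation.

No - no valid derivation exists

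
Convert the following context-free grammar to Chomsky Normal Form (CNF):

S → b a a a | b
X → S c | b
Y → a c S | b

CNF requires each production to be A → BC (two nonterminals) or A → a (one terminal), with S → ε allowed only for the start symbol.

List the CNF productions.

TB → b; TA → a; S → b; TC → c; X → b; Y → b; S → TB X0; X0 → TA X1; X1 → TA TA; X → S TC; Y → TA X2; X2 → TC S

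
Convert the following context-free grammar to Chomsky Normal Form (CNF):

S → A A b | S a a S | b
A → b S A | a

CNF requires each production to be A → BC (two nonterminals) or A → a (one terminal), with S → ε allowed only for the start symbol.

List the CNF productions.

TB → b; TA → a; S → b; A → a; S → A X0; X0 → A TB; S → S X1; X1 → TA X2; X2 → TA S; A → TB X3; X3 → S A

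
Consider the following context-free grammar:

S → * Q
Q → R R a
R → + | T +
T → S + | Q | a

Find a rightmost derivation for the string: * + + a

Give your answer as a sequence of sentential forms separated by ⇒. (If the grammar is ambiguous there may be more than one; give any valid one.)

S ⇒ * Q ⇒ * R R a ⇒ * R + a ⇒ * + + a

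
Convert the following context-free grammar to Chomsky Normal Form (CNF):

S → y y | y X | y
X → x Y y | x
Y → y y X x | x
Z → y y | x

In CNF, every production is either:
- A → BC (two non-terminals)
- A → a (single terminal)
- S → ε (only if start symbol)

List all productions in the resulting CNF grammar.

TY → y; S → y; TX → x; X → x; Y → x; Z → x; S → TY TY; S → TY X; X → TX X0; X0 → Y TY; Y → TY X1; X1 → TY X2; X2 → X TX; Z → TY TY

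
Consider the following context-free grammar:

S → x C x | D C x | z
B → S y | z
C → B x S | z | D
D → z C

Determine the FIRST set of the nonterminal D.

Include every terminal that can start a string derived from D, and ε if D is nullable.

We compute FIRST(D) using the standard algorithm.
FIRST(B) = {x, z}
FIRST(C) = {x, z}
FIRST(D) = {z}
FIRST(S) = {x, z}
Therefore, FIRST(D) = {z}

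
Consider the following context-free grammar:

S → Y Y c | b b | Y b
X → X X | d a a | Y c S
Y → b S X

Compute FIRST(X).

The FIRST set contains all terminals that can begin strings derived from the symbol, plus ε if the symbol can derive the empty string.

We compute FIRST(X) using the standard algorithm.
FIRST(S) = {b}
FIRST(X) = {b, d}
FIRST(Y) = {b}
Therefore, FIRST(X) = {b, d}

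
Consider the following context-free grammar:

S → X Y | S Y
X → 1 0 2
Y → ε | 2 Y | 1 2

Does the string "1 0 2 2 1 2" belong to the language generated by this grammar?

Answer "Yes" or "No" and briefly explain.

Yes - a valid derivation exists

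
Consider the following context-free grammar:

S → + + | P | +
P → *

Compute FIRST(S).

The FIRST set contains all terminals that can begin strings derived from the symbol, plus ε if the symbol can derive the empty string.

We compute FIRST(S) using the standard algorithm.
FIRST(P) = {*}
FIRST(S) = {*, +}
Therefore, FIRST(S) = {*, +}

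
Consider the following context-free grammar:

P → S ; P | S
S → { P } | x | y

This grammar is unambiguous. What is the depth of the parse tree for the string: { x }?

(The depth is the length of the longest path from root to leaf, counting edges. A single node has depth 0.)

4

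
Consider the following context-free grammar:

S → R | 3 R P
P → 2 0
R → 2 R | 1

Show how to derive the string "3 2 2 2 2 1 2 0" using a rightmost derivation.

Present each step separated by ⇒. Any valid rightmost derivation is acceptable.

S ⇒ 3 R P ⇒ 3 R 2 0 ⇒ 3 2 R 2 0 ⇒ 3 2 2 R 2 0 ⇒ 3 2 2 2 R 2 0 ⇒ 3 2 2 2 2 R 2 0 ⇒ 3 2 2 2 2 1 2 0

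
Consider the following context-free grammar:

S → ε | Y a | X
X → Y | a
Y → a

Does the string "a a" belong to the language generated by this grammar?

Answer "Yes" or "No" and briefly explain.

Yes - a valid derivation exists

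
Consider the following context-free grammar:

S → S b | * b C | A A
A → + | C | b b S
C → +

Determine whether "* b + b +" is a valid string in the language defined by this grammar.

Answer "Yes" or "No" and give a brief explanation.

No - no valid derivation exists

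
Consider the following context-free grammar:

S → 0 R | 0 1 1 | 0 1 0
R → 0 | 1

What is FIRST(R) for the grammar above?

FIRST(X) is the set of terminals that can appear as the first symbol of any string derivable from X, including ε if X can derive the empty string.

We compute FIRST(R) using the standard algorithm.
FIRST(R) = {0, 1}
FIRST(S) = {0}
Therefore, FIRST(R) = {0, 1}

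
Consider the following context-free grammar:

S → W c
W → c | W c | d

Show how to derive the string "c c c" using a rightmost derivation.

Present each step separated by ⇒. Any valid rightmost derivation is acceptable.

S ⇒ W c ⇒ W c c ⇒ c c c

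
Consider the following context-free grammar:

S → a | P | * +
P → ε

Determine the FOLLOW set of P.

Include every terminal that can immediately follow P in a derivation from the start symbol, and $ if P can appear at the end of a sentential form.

We compute FOLLOW(P) using the standard algorithm.
FOLLOW(S) starts with {$}.
FIRST(P) = {ε}
FIRST(S) = {*, a, ε}
FOLLOW(P) = {$}
FOLLOW(S) = {$}
Therefore, FOLLOW(P) = {$}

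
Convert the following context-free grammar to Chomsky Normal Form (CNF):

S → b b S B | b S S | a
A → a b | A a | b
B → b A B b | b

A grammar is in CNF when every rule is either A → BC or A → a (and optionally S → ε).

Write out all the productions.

TB → b; S → a; TA → a; A → b; B → b; S → TB X0; X0 → TB X1; X1 → S B; S → TB X2; X2 → S S; A → TA TB; A → A TA; B → TB X3; X3 → A X4; X4 → B TB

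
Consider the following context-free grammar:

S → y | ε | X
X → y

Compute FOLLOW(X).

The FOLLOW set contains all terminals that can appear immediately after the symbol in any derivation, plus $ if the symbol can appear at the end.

We compute FOLLOW(X) using the standard algorithm.
FOLLOW(S) starts with {$}.
FIRST(S) = {y, ε}
FIRST(X) = {y}
FOLLOW(S) = {$}
FOLLOW(X) = {$}
Therefore, FOLLOW(X) = {$}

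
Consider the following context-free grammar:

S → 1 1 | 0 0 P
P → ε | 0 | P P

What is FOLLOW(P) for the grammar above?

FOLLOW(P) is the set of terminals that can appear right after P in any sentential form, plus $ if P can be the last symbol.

We compute FOLLOW(P) using the standard algorithm.
FOLLOW(S) starts with {$}.
FIRST(P) = {0, ε}
FIRST(S) = {0, 1}
FOLLOW(P) = {$, 0}
FOLLOW(S) = {$}
Therefore, FOLLOW(P) = {$, 0}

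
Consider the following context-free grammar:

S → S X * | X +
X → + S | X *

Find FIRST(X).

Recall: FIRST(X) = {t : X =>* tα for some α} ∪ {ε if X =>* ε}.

We compute FIRST(X) using the standard algorithm.
FIRST(S) = {+}
FIRST(X) = {+}
Therefore, FIRST(X) = {+}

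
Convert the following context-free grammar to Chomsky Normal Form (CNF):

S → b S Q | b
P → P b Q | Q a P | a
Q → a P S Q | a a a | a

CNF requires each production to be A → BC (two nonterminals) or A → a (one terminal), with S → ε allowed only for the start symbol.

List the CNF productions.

TB → b; S → b; TA → a; P → a; Q → a; S → TB X0; X0 → S Q; P → P X1; X1 → TB Q; P → Q X2; X2 → TA P; Q → TA X3; X3 → P X4; X4 → S Q; Q → TA X5; X5 → TA TA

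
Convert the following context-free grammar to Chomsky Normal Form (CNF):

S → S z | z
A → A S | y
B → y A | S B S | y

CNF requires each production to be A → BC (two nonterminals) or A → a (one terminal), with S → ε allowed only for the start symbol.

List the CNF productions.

TZ → z; S → z; A → y; TY → y; B → y; S → S TZ; A → A S; B → TY A; B → S X0; X0 → B S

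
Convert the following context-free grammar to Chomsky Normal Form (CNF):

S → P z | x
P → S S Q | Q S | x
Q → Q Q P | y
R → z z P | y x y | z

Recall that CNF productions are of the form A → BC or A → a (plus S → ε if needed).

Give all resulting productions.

TZ → z; S → x; P → x; Q → y; TY → y; TX → x; R → z; S → P TZ; P → S X0; X0 → S Q; P → Q S; Q → Q X1; X1 → Q P; R → TZ X2; X2 → TZ P; R → TY X3; X3 → TX TY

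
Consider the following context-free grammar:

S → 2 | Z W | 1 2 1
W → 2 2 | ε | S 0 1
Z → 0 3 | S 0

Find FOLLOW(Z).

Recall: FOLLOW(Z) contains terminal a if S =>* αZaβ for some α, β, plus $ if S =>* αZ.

We compute FOLLOW(Z) using the standard algorithm.
FOLLOW(S) starts with {$}.
FIRST(S) = {0, 1, 2}
FIRST(W) = {0, 1, 2, ε}
FIRST(Z) = {0, 1, 2}
FOLLOW(S) = {$, 0}
FOLLOW(W) = {$, 0}
FOLLOW(Z) = {$, 0, 1, 2}
Therefore, FOLLOW(Z) = {$, 0, 1, 2}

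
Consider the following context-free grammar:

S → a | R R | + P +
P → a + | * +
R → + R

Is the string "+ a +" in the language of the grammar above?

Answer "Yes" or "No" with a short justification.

No - no valid derivation exists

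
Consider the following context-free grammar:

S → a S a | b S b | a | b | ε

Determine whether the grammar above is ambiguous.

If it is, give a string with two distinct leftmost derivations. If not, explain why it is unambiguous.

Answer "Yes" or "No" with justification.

No - the grammar is unambiguous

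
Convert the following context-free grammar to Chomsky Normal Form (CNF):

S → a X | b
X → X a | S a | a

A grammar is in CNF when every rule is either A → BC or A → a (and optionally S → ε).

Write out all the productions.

TA → a; S → b; X → a; S → TA X; X → X TA; X → S TA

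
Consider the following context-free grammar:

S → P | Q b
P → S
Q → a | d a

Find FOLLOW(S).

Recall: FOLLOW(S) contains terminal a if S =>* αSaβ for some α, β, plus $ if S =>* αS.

We compute FOLLOW(S) using the standard algorithm.
FOLLOW(S) starts with {$}.
FIRST(P) = {a, d}
FIRST(Q) = {a, d}
FIRST(S) = {a, d}
FOLLOW(P) = {$}
FOLLOW(Q) = {b}
FOLLOW(S) = {$}
Therefore, FOLLOW(S) = {$}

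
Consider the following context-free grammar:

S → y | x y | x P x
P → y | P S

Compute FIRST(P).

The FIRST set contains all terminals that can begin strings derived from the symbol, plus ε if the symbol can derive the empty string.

We compute FIRST(P) using the standard algorithm.
FIRST(P) = {y}
FIRST(S) = {x, y}
Therefore, FIRST(P) = {y}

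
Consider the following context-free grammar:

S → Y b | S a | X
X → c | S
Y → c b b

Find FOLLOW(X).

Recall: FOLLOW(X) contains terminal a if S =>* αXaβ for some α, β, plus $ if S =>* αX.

We compute FOLLOW(X) using the standard algorithm.
FOLLOW(S) starts with {$}.
FIRST(S) = {c}
FIRST(X) = {c}
FIRST(Y) = {c}
FOLLOW(S) = {$, a}
FOLLOW(X) = {$, a}
FOLLOW(Y) = {b}
Therefore, FOLLOW(X) = {$, a}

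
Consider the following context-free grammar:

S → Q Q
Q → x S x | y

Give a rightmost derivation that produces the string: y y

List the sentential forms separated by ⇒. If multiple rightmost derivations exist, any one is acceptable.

S ⇒ Q Q ⇒ Q y ⇒ y y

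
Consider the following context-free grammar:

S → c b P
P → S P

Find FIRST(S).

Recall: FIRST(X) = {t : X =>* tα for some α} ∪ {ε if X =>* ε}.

We compute FIRST(S) using the standard algorithm.
FIRST(P) = {c}
FIRST(S) = {c}
Therefore, FIRST(S) = {c}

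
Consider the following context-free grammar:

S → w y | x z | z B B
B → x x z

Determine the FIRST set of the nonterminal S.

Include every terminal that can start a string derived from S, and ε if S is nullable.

We compute FIRST(S) using the standard algorithm.
FIRST(B) = {x}
FIRST(S) = {w, x, z}
Therefore, FIRST(S) = {w, x, z}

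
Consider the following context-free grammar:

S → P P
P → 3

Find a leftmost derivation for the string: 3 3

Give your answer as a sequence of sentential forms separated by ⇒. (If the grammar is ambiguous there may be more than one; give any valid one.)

S ⇒ P P ⇒ 3 P ⇒ 3 3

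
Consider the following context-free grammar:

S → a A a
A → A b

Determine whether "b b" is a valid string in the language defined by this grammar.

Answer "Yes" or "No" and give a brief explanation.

No - no valid derivation exists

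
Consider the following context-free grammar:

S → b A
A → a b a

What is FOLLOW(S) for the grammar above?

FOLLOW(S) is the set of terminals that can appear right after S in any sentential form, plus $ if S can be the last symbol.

We compute FOLLOW(S) using the standard algorithm.
FOLLOW(S) starts with {$}.
FIRST(A) = {a}
FIRST(S) = {b}
FOLLOW(A) = {$}
FOLLOW(S) = {$}
Therefore, FOLLOW(S) = {$}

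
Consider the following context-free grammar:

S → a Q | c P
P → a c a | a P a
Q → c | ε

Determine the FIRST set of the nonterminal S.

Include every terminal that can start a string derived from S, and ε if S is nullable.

We compute FIRST(S) using the standard algorithm.
FIRST(P) = {a}
FIRST(Q) = {c, ε}
FIRST(S) = {a, c}
Therefore, FIRST(S) = {a, c}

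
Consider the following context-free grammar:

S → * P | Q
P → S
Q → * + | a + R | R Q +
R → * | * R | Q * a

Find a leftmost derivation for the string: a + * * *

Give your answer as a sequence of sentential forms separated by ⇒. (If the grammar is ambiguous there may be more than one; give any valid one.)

S ⇒ Q ⇒ a + R ⇒ a + * R ⇒ a + * * R ⇒ a + * * *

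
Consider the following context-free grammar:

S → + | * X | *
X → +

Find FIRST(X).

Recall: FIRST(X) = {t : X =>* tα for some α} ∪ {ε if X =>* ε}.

We compute FIRST(X) using the standard algorithm.
FIRST(S) = {*, +}
FIRST(X) = {+}
Therefore, FIRST(X) = {+}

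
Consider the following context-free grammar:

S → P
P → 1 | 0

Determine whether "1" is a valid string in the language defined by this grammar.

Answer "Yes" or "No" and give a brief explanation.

Yes - a valid derivation exists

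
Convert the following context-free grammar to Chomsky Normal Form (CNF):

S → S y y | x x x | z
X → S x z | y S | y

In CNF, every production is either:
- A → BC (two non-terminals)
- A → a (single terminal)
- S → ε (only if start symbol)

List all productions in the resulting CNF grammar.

TY → y; TX → x; S → z; TZ → z; X → y; S → S X0; X0 → TY TY; S → TX X1; X1 → TX TX; X → S X2; X2 → TX TZ; X → TY S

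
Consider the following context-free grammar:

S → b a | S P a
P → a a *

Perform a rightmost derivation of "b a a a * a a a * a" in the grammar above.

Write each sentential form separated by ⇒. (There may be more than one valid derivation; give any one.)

S ⇒ S P a ⇒ S a a * a ⇒ S P a a a * a ⇒ S a a * a a a * a ⇒ b a a a * a a a * a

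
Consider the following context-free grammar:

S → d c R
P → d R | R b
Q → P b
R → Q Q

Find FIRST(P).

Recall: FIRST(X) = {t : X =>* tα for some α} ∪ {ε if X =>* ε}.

We compute FIRST(P) using the standard algorithm.
FIRST(P) = {d}
FIRST(Q) = {d}
FIRST(R) = {d}
FIRST(S) = {d}
Therefore, FIRST(P) = {d}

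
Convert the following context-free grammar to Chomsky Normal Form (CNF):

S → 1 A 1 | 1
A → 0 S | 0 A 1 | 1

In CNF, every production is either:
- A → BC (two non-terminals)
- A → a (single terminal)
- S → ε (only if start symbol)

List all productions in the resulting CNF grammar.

T1 → 1; S → 1; T0 → 0; A → 1; S → T1 X0; X0 → A T1; A → T0 S; A → T0 X1; X1 → A T1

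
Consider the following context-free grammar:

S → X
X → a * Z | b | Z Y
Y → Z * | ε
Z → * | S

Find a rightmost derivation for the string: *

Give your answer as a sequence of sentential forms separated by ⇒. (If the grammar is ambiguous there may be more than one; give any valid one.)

S ⇒ X ⇒ Z Y ⇒ Z ⇒ *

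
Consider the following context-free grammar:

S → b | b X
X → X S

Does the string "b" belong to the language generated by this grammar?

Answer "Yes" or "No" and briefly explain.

Yes - a valid derivation exists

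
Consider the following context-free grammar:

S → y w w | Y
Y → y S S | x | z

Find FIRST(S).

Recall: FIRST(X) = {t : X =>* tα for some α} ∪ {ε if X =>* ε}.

We compute FIRST(S) using the standard algorithm.
FIRST(S) = {x, y, z}
FIRST(Y) = {x, y, z}
Therefore, FIRST(S) = {x, y, z}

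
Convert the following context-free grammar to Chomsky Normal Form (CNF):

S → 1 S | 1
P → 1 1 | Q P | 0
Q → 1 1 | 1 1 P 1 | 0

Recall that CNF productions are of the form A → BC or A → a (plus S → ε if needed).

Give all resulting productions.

T1 → 1; S → 1; P → 0; Q → 0; S → T1 S; P → T1 T1; P → Q P; Q → T1 T1; Q → T1 X0; X0 → T1 X1; X1 → P T1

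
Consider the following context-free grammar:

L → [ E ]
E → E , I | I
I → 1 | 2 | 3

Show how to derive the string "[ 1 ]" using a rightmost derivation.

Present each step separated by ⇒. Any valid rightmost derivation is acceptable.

L ⇒ [ E ] ⇒ [ I ] ⇒ [ 1 ]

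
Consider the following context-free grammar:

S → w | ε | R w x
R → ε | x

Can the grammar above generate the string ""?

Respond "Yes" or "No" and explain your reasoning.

Yes - a valid derivation exists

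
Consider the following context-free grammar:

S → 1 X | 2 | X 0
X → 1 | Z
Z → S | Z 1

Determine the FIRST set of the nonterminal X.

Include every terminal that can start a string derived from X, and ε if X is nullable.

We compute FIRST(X) using the standard algorithm.
FIRST(S) = {1, 2}
FIRST(X) = {1, 2}
FIRST(Z) = {1, 2}
Therefore, FIRST(X) = {1, 2}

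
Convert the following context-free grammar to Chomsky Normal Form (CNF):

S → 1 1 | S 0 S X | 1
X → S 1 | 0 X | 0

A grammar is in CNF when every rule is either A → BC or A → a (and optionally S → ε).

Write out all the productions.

T1 → 1; T0 → 0; S → 1; X → 0; S → T1 T1; S → S X0; X0 → T0 X1; X1 → S X; X → S T1; X → T0 X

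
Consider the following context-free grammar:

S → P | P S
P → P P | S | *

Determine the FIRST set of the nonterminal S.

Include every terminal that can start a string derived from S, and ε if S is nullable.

We compute FIRST(S) using the standard algorithm.
FIRST(P) = {*}
FIRST(S) = {*}
Therefore, FIRST(S) = {*}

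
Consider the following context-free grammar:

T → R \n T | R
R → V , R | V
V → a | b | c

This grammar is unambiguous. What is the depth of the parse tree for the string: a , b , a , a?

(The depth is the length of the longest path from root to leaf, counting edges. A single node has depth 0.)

6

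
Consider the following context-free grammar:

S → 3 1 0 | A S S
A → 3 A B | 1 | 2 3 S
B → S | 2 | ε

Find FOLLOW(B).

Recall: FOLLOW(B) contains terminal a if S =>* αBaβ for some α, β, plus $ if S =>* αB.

We compute FOLLOW(B) using the standard algorithm.
FOLLOW(S) starts with {$}.
FIRST(A) = {1, 2, 3}
FIRST(B) = {1, 2, 3, ε}
FIRST(S) = {1, 2, 3}
FOLLOW(A) = {1, 2, 3}
FOLLOW(B) = {1, 2, 3}
FOLLOW(S) = {$, 1, 2, 3}
Therefore, FOLLOW(B) = {1, 2, 3}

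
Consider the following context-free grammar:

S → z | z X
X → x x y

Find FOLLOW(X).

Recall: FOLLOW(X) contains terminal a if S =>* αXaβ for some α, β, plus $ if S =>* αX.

We compute FOLLOW(X) using the standard algorithm.
FOLLOW(S) starts with {$}.
FIRST(S) = {z}
FIRST(X) = {x}
FOLLOW(S) = {$}
FOLLOW(X) = {$}
Therefore, FOLLOW(X) = {$}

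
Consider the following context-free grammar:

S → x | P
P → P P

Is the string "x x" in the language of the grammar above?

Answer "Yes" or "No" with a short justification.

No - no valid derivation exists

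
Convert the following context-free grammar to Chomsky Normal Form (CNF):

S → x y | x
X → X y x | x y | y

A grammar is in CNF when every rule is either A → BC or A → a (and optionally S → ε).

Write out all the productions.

TX → x; TY → y; S → x; X → y; S → TX TY; X → X X0; X0 → TY TX; X → TX TY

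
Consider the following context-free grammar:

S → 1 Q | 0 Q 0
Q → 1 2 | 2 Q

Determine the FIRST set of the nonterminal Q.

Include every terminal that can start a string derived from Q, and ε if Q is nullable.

We compute FIRST(Q) using the standard algorithm.
FIRST(Q) = {1, 2}
FIRST(S) = {0, 1}
Therefore, FIRST(Q) = {1, 2}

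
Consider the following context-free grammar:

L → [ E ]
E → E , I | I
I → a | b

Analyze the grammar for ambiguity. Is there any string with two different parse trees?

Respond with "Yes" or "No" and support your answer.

No - the grammar is unambiguous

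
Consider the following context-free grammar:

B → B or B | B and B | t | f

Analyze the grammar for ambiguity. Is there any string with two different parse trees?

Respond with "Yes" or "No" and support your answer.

Yes - the string 'f and t or f or f and f' has two distinct parse trees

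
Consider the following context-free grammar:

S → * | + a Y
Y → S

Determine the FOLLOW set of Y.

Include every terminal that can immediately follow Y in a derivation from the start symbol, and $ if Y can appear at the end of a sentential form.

We compute FOLLOW(Y) using the standard algorithm.
FOLLOW(S) starts with {$}.
FIRST(S) = {*, +}
FIRST(Y) = {*, +}
FOLLOW(S) = {$}
FOLLOW(Y) = {$}
Therefore, FOLLOW(Y) = {$}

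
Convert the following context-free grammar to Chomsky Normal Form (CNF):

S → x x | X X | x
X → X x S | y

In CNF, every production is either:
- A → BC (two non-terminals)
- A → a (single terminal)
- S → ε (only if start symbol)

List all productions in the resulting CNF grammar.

TX → x; S → x; X → y; S → TX TX; S → X X; X → X X0; X0 → TX S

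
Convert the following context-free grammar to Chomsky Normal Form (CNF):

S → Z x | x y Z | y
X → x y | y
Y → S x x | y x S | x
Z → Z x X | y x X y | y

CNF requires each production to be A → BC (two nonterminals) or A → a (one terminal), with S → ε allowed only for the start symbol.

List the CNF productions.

TX → x; TY → y; S → y; X → y; Y → x; Z → y; S → Z TX; S → TX X0; X0 → TY Z; X → TX TY; Y → S X1; X1 → TX TX; Y → TY X2; X2 → TX S; Z → Z X3; X3 → TX X; Z → TY X4; X4 → TX X5; X5 → X TY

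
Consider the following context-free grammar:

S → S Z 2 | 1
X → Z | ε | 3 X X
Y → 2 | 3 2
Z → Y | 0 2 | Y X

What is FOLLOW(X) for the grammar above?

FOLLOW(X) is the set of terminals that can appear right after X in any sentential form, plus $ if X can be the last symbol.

We compute FOLLOW(X) using the standard algorithm.
FOLLOW(S) starts with {$}.
FIRST(S) = {1}
FIRST(X) = {0, 2, 3, ε}
FIRST(Y) = {2, 3}
FIRST(Z) = {0, 2, 3}
FOLLOW(S) = {$, 0, 2, 3}
FOLLOW(X) = {0, 2, 3}
FOLLOW(Y) = {0, 2, 3}
FOLLOW(Z) = {0, 2, 3}
Therefore, FOLLOW(X) = {0, 2, 3}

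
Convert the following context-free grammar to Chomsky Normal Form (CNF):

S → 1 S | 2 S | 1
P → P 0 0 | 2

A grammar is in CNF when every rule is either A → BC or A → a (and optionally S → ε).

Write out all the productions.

T1 → 1; T2 → 2; S → 1; T0 → 0; P → 2; S → T1 S; S → T2 S; P → P X0; X0 → T0 T0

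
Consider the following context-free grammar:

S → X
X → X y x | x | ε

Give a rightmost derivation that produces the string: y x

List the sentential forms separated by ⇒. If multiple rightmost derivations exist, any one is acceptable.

S ⇒ X ⇒ X y x ⇒ y x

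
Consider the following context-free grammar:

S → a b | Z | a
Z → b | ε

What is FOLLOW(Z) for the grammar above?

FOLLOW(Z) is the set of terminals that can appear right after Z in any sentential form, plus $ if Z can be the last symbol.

We compute FOLLOW(Z) using the standard algorithm.
FOLLOW(S) starts with {$}.
FIRST(S) = {a, b, ε}
FIRST(Z) = {b, ε}
FOLLOW(S) = {$}
FOLLOW(Z) = {$}
Therefore, FOLLOW(Z) = {$}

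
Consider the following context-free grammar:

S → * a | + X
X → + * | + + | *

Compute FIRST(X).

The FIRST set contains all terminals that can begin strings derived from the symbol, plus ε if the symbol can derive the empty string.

We compute FIRST(X) using the standard algorithm.
FIRST(S) = {*, +}
FIRST(X) = {*, +}
Therefore, FIRST(X) = {*, +}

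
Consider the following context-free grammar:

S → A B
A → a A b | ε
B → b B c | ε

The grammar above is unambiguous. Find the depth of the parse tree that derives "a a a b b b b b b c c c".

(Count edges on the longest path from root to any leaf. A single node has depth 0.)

5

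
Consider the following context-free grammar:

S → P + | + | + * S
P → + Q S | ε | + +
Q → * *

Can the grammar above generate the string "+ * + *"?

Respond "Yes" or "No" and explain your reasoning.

No - no valid derivation exists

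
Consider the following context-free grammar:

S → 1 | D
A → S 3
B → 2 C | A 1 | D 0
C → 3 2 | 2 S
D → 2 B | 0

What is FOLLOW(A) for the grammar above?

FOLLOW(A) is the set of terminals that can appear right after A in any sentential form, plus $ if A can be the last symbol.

We compute FOLLOW(A) using the standard algorithm.
FOLLOW(S) starts with {$}.
FIRST(A) = {0, 1, 2}
FIRST(B) = {0, 1, 2}
FIRST(C) = {2, 3}
FIRST(D) = {0, 2}
FIRST(S) = {0, 1, 2}
FOLLOW(A) = {1}
FOLLOW(B) = {$, 0, 3}
FOLLOW(C) = {$, 0, 3}
FOLLOW(D) = {$, 0, 3}
FOLLOW(S) = {$, 0, 3}
Therefore, FOLLOW(A) = {1}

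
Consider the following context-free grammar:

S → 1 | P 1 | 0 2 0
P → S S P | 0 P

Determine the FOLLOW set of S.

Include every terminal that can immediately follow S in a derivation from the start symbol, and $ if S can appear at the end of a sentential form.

We compute FOLLOW(S) using the standard algorithm.
FOLLOW(S) starts with {$}.
FIRST(P) = {0, 1}
FIRST(S) = {0, 1}
FOLLOW(P) = {1}
FOLLOW(S) = {$, 0, 1}
Therefore, FOLLOW(S) = {$, 0, 1}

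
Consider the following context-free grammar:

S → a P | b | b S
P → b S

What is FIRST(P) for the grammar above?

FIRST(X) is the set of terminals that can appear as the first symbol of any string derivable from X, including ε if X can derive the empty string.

We compute FIRST(P) using the standard algorithm.
FIRST(P) = {b}
FIRST(S) = {a, b}
Therefore, FIRST(P) = {b}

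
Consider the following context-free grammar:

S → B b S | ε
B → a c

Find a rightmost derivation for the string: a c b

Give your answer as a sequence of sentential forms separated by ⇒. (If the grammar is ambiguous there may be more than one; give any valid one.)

S ⇒ B b S ⇒ B b ⇒ a c b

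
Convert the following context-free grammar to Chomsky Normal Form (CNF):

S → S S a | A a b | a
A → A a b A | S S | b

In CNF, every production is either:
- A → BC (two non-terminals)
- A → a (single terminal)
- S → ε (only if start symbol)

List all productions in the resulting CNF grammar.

TA → a; TB → b; S → a; A → b; S → S X0; X0 → S TA; S → A X1; X1 → TA TB; A → A X2; X2 → TA X3; X3 → TB A; A → S S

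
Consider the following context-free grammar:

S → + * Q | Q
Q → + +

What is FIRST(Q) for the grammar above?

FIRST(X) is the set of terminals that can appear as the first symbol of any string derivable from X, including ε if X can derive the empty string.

We compute FIRST(Q) using the standard algorithm.
FIRST(Q) = {+}
FIRST(S) = {+}
Therefore, FIRST(Q) = {+}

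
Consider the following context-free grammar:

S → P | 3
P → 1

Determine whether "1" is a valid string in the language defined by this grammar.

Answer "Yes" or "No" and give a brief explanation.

Yes - a valid derivation exists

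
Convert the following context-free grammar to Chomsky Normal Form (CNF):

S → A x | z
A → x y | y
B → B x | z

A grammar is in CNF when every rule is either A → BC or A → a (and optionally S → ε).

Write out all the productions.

TX → x; S → z; TY → y; A → y; B → z; S → A TX; A → TX TY; B → B TX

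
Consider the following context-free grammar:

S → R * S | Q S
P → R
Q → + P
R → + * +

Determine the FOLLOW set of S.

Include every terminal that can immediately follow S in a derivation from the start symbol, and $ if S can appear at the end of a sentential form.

We compute FOLLOW(S) using the standard algorithm.
FOLLOW(S) starts with {$}.
FIRST(P) = {+}
FIRST(Q) = {+}
FIRST(R) = {+}
FIRST(S) = {+}
FOLLOW(P) = {+}
FOLLOW(Q) = {+}
FOLLOW(R) = {*, +}
FOLLOW(S) = {$}
Therefore, FOLLOW(S) = {$}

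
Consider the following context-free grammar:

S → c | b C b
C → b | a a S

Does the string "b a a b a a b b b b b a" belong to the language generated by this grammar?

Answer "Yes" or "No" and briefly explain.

No - no valid derivation exists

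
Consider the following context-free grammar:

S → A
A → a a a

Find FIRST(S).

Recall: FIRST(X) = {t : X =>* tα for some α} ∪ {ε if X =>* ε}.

We compute FIRST(S) using the standard algorithm.
FIRST(A) = {a}
FIRST(S) = {a}
Therefore, FIRST(S) = {a}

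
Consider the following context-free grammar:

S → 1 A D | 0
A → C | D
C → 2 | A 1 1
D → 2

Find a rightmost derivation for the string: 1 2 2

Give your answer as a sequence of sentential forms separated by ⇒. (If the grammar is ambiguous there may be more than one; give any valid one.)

S ⇒ 1 A D ⇒ 1 A 2 ⇒ 1 C 2 ⇒ 1 2 2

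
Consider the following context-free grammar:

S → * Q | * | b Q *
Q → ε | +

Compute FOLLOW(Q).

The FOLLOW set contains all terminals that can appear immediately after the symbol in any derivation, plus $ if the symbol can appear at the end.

We compute FOLLOW(Q) using the standard algorithm.
FOLLOW(S) starts with {$}.
FIRST(Q) = {+, ε}
FIRST(S) = {*, b}
FOLLOW(Q) = {$, *}
FOLLOW(S) = {$}
Therefore, FOLLOW(Q) = {$, *}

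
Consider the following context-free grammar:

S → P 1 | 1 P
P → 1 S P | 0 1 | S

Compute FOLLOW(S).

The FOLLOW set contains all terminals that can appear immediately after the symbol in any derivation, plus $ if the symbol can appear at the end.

We compute FOLLOW(S) using the standard algorithm.
FOLLOW(S) starts with {$}.
FIRST(P) = {0, 1}
FIRST(S) = {0, 1}
FOLLOW(P) = {$, 0, 1}
FOLLOW(S) = {$, 0, 1}
Therefore, FOLLOW(S) = {$, 0, 1}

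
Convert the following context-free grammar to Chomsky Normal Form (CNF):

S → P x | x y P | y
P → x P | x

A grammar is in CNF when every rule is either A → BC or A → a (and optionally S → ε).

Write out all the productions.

TX → x; TY → y; S → y; P → x; S → P TX; S → TX X0; X0 → TY P; P → TX P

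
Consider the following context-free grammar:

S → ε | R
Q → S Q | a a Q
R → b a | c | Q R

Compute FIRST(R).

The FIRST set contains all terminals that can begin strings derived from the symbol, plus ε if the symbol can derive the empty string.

We compute FIRST(R) using the standard algorithm.
FIRST(Q) = {a, b, c}
FIRST(R) = {a, b, c}
FIRST(S) = {a, b, c, ε}
Therefore, FIRST(R) = {a, b, c}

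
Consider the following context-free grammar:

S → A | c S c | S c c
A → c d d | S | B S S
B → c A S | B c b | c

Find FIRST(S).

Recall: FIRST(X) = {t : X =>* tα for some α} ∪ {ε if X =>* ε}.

We compute FIRST(S) using the standard algorithm.
FIRST(A) = {c}
FIRST(B) = {c}
FIRST(S) = {c}
Therefore, FIRST(S) = {c}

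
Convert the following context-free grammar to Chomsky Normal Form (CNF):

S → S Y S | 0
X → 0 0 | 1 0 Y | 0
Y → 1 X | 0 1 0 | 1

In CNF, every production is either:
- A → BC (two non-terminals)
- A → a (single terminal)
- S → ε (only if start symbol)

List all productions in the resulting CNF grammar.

S → 0; T0 → 0; T1 → 1; X → 0; Y → 1; S → S X0; X0 → Y S; X → T0 T0; X → T1 X1; X1 → T0 Y; Y → T1 X; Y → T0 X2; X2 → T1 T0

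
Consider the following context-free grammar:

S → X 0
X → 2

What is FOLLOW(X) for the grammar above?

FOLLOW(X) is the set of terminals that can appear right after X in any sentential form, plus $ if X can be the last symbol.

We compute FOLLOW(X) using the standard algorithm.
FOLLOW(S) starts with {$}.
FIRST(S) = {2}
FIRST(X) = {2}
FOLLOW(S) = {$}
FOLLOW(X) = {0}
Therefore, FOLLOW(X) = {0}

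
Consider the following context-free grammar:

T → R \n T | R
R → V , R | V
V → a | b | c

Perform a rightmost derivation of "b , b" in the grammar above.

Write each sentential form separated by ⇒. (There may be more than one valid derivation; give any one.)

T ⇒ R ⇒ V , R ⇒ V , V ⇒ V , b ⇒ b , b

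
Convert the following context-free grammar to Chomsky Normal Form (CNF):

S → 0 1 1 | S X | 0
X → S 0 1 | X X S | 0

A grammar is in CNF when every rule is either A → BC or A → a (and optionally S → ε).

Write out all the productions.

T0 → 0; T1 → 1; S → 0; X → 0; S → T0 X0; X0 → T1 T1; S → S X; X → S X1; X1 → T0 T1; X → X X2; X2 → X S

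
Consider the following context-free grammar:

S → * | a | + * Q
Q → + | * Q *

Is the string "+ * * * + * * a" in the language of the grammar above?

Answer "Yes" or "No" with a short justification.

No - no valid derivation exists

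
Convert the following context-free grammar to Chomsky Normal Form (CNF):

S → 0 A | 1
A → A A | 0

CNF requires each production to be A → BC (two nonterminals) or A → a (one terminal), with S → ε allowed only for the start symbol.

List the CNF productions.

T0 → 0; S → 1; A → 0; S → T0 A; A → A A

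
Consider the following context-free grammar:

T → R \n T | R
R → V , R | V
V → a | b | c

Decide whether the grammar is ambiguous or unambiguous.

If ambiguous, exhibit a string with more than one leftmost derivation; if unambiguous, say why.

Unambiguous - every string in the language has a unique leftmost derivation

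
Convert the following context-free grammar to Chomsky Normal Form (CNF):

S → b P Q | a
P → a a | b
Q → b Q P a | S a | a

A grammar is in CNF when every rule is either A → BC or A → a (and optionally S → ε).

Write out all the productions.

TB → b; S → a; TA → a; P → b; Q → a; S → TB X0; X0 → P Q; P → TA TA; Q → TB X1; X1 → Q X2; X2 → P TA; Q → S TA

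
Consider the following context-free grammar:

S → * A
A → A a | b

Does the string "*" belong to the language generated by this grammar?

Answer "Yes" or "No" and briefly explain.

No - no valid derivation exists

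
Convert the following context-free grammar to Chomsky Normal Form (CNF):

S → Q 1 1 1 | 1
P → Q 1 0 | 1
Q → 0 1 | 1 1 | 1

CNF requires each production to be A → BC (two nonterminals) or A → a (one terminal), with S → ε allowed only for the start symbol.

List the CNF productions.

T1 → 1; S → 1; T0 → 0; P → 1; Q → 1; S → Q X0; X0 → T1 X1; X1 → T1 T1; P → Q X2; X2 → T1 T0; Q → T0 T1; Q → T1 T1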